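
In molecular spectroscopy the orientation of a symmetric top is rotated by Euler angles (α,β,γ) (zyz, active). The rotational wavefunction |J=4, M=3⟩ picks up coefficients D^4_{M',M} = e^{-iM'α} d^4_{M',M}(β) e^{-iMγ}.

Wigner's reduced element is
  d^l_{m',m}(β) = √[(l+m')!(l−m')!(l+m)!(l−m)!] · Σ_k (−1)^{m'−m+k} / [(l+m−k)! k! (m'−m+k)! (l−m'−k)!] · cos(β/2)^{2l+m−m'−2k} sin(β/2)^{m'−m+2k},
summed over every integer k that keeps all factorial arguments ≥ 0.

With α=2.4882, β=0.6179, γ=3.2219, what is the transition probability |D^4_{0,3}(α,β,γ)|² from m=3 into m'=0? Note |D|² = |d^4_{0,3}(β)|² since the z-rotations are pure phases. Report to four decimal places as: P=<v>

P=0.0549

Split into d^4_{0,3}(β=0.6179) × two z-phases.
Half-angle: c=0.952653, s=0.304059. N=√(24·24·5040·1)=1703.830978
Admissible k: 3..4 (factorial args all ≥0)
  k=3: (−1)^0·1703.8310/(144)·0.9527^5·0.3041^3 = +0.260982
  k=4: (−1)^1·1703.8310/(144)·0.9527^3·0.3041^5 = -0.026586
d^4_{0,3}(0.6179) = +0.260982 -0.026586 = +0.234396
|D^4_{0,3}|² = |d^4_{0,3}(β)|² = (+0.234396)² = 0.054941 (the z-rotation phases have unit modulus)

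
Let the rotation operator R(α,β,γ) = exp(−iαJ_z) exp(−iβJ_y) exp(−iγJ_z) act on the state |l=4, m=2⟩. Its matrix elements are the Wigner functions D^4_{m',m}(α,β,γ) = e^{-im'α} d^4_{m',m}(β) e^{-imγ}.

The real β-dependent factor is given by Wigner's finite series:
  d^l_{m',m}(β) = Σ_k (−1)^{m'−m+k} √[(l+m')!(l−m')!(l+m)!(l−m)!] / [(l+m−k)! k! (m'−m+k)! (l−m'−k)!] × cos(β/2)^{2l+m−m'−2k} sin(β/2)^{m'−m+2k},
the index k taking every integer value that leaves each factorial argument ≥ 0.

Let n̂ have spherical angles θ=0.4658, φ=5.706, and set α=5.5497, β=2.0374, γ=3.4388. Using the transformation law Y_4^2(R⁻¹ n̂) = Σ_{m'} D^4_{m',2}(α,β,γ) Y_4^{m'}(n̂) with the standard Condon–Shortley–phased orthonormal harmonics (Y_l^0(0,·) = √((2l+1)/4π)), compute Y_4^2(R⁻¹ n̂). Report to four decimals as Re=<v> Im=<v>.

Re=-0.2482 Im=0.2241

Need the full column D^4_{m',2} for m'=−4..4 at α=5.5497, β=2.0374, γ=3.4388.
cos(β/2)=0.524473, sin(β/2)=0.851427
d^4_{-4,2}: single k=6 term ⇒ +0.554511;  D = -0.513552+0.209157i
d^4_{-3,2}: k∈[5..6] ⇒ +0.724590 -0.636530 = +0.088060;  D = -0.082819-0.029924i
d^4_{-2,2}: k∈[4..6] ⇒ +0.596450 -1.257512 +0.276172 = -0.384890;  D = +0.181339+0.339495i
d^4_{-1,2}: k∈[3..5] ⇒ +0.346397 -1.369346 +0.721757 = -0.301192;  D = -0.072441+0.292350i
d^4_{0,2}: k∈[2..4] ⇒ +0.143138 -1.005942 +0.994151 = +0.131347;  D = +0.108818-0.073558i
d^4_{1,2}: k∈[1..3] ⇒ +0.039432 -0.519595 +0.912897 = +0.432734;  D = +0.428556+0.059987i
d^4_{2,2}: k∈[0..2] ⇒ +0.005725 -0.181057 +0.596450 = +0.421118;  D = +0.270724+0.322566i
d^4_{3,2}: k∈[0..1] ⇒ -0.034776 +0.274944 = +0.240168;  D = -0.008463+0.240019i
d^4_{4,2}: single k=0 term ⇒ +0.079839;  D = -0.055506+0.057388i
Y_4^{m'}(θ=0.4658,φ=5.706) and Σ D·Y over m':
  (-0.5136+0.2092i)·(-0.0121+0.0133i)  (-0.0828-0.0299i)·(-0.0162+0.1000i)  (+0.1813+0.3395i)·(+0.1252+0.2831i)  (-0.0724+0.2924i)·(+0.4117+0.2681i)  (+0.1088-0.0736i)·(+0.1434+0.0000i)  (+0.4286+0.0600i)·(-0.4117+0.2681i)  (+0.2707+0.3226i)·(+0.1252-0.2831i)  (-0.0085+0.2400i)·(+0.0162+0.1000i)  (-0.0555+0.0574i)·(-0.0121-0.0133i)
Y_4^2(R⁻¹ n̂) = -0.248239+0.224110i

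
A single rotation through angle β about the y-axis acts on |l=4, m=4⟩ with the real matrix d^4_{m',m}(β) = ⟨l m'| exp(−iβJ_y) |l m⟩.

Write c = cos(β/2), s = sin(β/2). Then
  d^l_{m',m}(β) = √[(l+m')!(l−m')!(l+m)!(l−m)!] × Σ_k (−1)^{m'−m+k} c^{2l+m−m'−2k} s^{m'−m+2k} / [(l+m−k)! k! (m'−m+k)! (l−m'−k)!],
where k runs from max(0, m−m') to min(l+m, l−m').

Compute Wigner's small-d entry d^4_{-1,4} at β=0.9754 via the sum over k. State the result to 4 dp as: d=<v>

d^4_{-1,4}(β=0.9754) via Wigner's sum:
c=cos(0.9754/2)=0.883413, s=sin(0.9754/2)=0.468595; N=√[6·120·40320·1]=5387.986637
k: max(0,(4)−(-1))=5 … min(4+(4),4−(-1))=5
  k=5: (−1)^0·5387.9866/(720)·0.8834^3·0.4686^5 = +0.116567
d^4_{-1,4}(0.9754) = +0.116567

d=0.1166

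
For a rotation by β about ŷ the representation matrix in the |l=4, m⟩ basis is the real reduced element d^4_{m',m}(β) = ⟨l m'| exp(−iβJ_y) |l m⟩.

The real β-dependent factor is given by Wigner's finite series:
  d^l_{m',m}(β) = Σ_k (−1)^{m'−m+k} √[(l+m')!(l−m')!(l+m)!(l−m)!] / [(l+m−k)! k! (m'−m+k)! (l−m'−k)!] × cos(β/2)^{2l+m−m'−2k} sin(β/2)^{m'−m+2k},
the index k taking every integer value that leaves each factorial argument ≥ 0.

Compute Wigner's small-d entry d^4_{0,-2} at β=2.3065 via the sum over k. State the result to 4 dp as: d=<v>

d^4_{0,-2}(β=2.3065) via Wigner's sum:
c=cos(2.3065/2)=0.405519, s=sin(2.3065/2)=0.914087; N=√[24·24·2·720]=910.735966
The bounds max(0,m−m')=0 and min(l+m,l−m')=2 give 3 terms
  k=0: (−1)^2·910.7360/(96)·0.4055^6·0.9141^2 = +0.035250
  k=1: (−1)^3·910.7360/(36)·0.4055^4·0.9141^4 = -0.477621
  k=2: (−1)^4·910.7360/(96)·0.4055^2·0.9141^6 = +0.910055
d^4_{0,-2}(2.3065) = +0.035250 -0.477621 +0.910055 = +0.467684

d=0.4677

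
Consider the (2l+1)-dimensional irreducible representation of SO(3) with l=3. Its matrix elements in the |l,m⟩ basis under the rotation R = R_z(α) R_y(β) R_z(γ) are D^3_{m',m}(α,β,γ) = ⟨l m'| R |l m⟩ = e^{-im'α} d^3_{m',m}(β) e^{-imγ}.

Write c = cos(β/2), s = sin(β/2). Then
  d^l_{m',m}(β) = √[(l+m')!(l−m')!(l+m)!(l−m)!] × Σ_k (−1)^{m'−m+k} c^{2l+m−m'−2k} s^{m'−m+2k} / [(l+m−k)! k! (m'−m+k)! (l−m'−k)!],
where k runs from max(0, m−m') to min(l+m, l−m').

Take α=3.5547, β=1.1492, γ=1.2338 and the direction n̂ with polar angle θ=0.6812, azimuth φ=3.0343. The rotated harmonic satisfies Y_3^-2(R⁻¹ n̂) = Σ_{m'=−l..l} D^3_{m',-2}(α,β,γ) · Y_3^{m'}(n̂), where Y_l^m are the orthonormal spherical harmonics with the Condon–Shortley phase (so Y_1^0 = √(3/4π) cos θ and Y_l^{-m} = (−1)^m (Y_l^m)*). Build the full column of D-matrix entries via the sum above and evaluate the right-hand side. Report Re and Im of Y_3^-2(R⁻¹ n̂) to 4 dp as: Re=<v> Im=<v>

Re=0.0687 Im=0.2696

Need the full column D^3_{m',-2} for m'=−3..3 at α=3.5547, β=1.1492, γ=1.2338.
cos(β/2)=0.839410, sin(β/2)=0.543499
d^3_{-3,-2}: single k=1 term ⇒ +0.554810;  D = +0.468489+0.297209i
d^3_{-2,-2}: k∈[0..1] ⇒ +0.349820 -0.733270 = -0.383450;  D = +0.379016+0.058144i
d^3_{-1,-2}: k∈[0..1] ⇒ -0.716257 +0.600549 = -0.115708;  D = -0.111793+0.029845i
d^3_{0,-2}: k∈[0..1] ⇒ +0.803257 -0.336747 = +0.466510;  D = -0.364501+0.291154i
d^3_{1,-2}: k∈[0..1] ⇒ -0.600549 +0.125883 = -0.474666;  D = -0.220746+0.420213i
d^3_{2,-2}: k∈[0..1] ⇒ +0.307407 -0.025775 = +0.281632;  D = -0.019864+0.280931i
d^3_{3,-2}: single k=0 term ⇒ -0.097509;  D = +0.032749+0.091845i
Y_3^{m'}(θ=0.6812,φ=3.0343) and Σ D·Y over m':
  (+0.4685+0.2972i)·(-0.0988-0.0330i)  (+0.3790+0.0581i)·(+0.3076+0.0670i)  (-0.1118+0.0298i)·(-0.4082-0.0440i)  (-0.3645+0.2912i)·(+0.0050+0.0000i)  (-0.2207+0.4202i)·(+0.4082-0.0440i)  (-0.0199+0.2809i)·(+0.3076-0.0670i)  (+0.0327+0.0918i)·(+0.0988-0.0330i)
Y_3^-2(R⁻¹ n̂) = +0.068661+0.269634i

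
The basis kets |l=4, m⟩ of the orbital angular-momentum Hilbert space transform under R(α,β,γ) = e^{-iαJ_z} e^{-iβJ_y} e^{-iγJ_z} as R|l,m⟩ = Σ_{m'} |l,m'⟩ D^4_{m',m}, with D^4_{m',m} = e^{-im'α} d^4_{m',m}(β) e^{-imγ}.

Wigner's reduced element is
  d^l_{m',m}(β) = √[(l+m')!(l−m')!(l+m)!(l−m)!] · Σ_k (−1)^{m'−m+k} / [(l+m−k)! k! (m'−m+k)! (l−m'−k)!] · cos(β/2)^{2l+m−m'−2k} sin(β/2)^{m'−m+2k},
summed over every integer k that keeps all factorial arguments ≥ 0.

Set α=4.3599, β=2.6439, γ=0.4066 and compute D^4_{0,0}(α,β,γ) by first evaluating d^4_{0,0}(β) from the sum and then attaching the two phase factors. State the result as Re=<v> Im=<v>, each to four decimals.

Re=0.0877 Im=0.0000

D^4_{0,0}(4.3599,2.6439,0.4066) = e^{-i·0·4.3599}·d^4_{0,0}(2.6439)·e^{-i·0·0.4066}. Compute d first:
With c≡cos(β/2)=0.246286 and s≡sin(β/2)=0.969197, N=[24·24·24·24]^{1/2}=576.000000
The bounds max(0,m−m')=0 and min(l+m,l−m')=4 give 5 terms
  k=0: (−1)^0·576.0000/(576)·0.2463^8·0.9692^0 = +0.000014
  k=1: (−1)^1·576.0000/(36)·0.2463^6·0.9692^2 = -0.003354
  k=2: (−1)^2·576.0000/(16)·0.2463^4·0.9692^4 = +0.116872
  k=3: (−1)^3·576.0000/(36)·0.2463^2·0.9692^6 = -0.804400
  k=4: (−1)^4·576.0000/(576)·0.2463^0·0.9692^8 = +0.778569
d^4_{0,0}(2.6439) = +0.000014 -0.003354 +0.116872 -0.804400 +0.778569 = +0.087700
D = (+1.000000+0.000000i)·(+0.087700)·(+1.000000+0.000000i) = +0.087700+0.000000i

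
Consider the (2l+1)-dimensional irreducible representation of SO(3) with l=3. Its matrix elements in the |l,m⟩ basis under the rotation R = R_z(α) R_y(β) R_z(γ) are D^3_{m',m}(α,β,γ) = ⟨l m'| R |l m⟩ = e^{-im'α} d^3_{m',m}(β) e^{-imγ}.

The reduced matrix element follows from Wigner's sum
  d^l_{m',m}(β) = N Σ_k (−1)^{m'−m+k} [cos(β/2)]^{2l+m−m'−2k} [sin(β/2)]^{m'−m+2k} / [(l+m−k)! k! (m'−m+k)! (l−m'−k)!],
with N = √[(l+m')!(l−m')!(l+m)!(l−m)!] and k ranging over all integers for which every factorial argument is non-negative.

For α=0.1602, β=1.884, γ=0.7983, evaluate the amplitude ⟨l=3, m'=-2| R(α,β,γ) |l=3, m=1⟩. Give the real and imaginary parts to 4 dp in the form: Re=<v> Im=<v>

Re=0.0331 Im=-0.0171

Split into d^3_{-2,1}(β=1.884) × two z-phases.
c=cos(1.884/2)=0.588172, s=sin(1.884/2)=0.808736; N=√[1·120·24·2]=75.894664
The bounds max(0,m−m')=3 and min(l+m,l−m')=4 give 2 terms
  k=3: (−1)^0·75.8947/(12)·0.5882^3·0.8087^3 = +0.680711
  k=4: (−1)^1·75.8947/(24)·0.5882^1·0.8087^5 = -0.643485
d^3_{-2,1}(1.884) = +0.680711 -0.643485 = +0.037226
D = (+0.949110+0.314946i)·(+0.037226)·(+0.697925-0.716171i) = +0.033056-0.017121i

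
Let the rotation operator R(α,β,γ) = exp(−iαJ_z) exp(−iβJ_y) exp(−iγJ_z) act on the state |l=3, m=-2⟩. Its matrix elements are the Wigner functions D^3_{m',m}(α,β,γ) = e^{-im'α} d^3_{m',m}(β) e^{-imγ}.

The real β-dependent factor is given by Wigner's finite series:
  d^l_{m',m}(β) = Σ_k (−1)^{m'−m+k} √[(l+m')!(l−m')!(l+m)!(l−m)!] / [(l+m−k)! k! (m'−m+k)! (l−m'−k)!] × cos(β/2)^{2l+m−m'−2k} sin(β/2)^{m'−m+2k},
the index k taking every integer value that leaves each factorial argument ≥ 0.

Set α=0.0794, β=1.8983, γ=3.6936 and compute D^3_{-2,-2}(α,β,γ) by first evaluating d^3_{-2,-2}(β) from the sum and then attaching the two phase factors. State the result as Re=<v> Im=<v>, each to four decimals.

Split into d^3_{-2,-2}(β=1.8983) × two z-phases.
Half-angle: c=0.582374, s=0.812921. N=√(1·120·1·120)=120.000000
Admissible k: 0..1 (factorial args all ≥0)
  k=0: (−1)^0·120.0000/(120)·0.5824^6·0.8129^0 = +0.039013
  k=1: (−1)^1·120.0000/(24)·0.5824^4·0.8129^2 = -0.380080
d^3_{-2,-2}(1.8983) = +0.039013 -0.380080 = -0.341067
D = (+0.987418+0.158133i)·(-0.341067)·(+0.450015+0.893021i) = -0.103390-0.325019i

Re=-0.1034 Im=-0.3250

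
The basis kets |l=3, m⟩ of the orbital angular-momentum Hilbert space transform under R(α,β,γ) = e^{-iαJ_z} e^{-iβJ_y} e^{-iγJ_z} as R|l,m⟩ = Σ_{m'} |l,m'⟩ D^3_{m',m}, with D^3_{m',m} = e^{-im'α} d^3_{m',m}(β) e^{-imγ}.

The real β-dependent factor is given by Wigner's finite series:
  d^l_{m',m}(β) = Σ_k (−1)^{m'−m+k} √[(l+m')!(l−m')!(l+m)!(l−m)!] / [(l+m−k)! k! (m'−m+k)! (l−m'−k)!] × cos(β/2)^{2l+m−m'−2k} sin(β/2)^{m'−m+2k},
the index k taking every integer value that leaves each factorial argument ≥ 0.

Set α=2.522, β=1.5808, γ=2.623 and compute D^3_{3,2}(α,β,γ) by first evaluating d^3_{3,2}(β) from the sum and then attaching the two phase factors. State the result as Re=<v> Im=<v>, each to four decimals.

Re=-0.2911 Im=0.0730

First d^3_{3,2}(β=1.5808), then the phase factors e^{-i(3)α} and e^{-i(2)γ}:
With c≡cos(β/2)=0.703561 and s≡sin(β/2)=0.710635, N=[720·1·120·1]^{1/2}=293.938769
k∈{0} keeps every argument non-negative
  k=0: (−1)^1·293.9388/(120)·0.7036^5·0.7106^1 = -0.300076
d^3_{3,2}(1.5808) = -0.300076
Attach z-rotation phases: D = e^{-i(3)(2.522)}·(-0.300076)·e^{-i(2)(2.623)} = -0.291069+0.072969i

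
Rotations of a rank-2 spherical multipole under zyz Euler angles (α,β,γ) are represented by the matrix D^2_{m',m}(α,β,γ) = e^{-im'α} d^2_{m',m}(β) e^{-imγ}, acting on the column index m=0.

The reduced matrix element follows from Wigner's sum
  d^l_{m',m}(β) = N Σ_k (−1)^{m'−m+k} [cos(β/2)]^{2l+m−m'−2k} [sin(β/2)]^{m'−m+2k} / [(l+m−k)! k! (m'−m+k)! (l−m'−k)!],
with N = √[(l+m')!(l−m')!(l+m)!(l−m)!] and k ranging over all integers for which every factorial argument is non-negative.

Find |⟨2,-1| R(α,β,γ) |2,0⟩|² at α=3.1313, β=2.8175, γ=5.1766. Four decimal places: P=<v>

First d^2_{-1,0}(β=2.8175), then the phase factors e^{-i(-1)α} and e^{-i(0)γ}:
Half-angle: c=0.161338, s=0.986899. N=√(1·6·2·2)=4.898979
The bounds max(0,m−m')=1 and min(l+m,l−m')=2 give 2 terms
  k=1: (−1)^0·4.8990/(2)·0.1613^3·0.9869^1 = +0.010152
  k=2: (−1)^1·4.8990/(2)·0.1613^1·0.9869^3 = -0.379866
d^2_{-1,0}(2.8175) = +0.010152 -0.379866 = -0.369714
|D^2_{-1,0}|² = |d^2_{-1,0}(β)|² = (-0.369714)² = 0.136689 (the z-rotation phases have unit modulus)

P=0.1367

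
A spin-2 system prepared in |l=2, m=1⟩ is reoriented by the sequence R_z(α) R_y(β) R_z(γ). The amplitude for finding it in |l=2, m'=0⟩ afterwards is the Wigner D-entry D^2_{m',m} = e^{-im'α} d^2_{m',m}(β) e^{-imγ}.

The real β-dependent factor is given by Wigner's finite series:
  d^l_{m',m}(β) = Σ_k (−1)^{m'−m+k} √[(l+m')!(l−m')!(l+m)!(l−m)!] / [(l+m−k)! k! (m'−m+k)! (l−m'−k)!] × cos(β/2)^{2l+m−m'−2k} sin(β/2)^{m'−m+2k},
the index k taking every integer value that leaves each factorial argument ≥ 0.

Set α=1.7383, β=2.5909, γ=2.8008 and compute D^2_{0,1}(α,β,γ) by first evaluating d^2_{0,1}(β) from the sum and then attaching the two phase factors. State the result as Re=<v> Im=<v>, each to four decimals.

Re=0.5147 Im=0.1825

First d^2_{0,1}(β=2.5909), then the phase factors e^{-i(0)α} and e^{-i(1)γ}:
c=cos(2.5909/2)=0.271880, s=sin(2.5909/2)=0.962331; N=√[2·2·6·1]=4.898979
Admissible k: 1..2 (factorial args all ≥0)
  k=1: (−1)^0·4.8990/(2)·0.2719^3·0.9623^1 = +0.047373
  k=2: (−1)^1·4.8990/(2)·0.2719^1·0.9623^3 = -0.593508
d^2_{0,1}(2.5909) = +0.047373 -0.593508 = -0.546135
Phases: e^{-i·(0)·1.7383}=+1.000000+0.000000i, e^{-i·(1)·2.8008}=-0.942490-0.334234i ⇒ D=+0.514727+0.182537i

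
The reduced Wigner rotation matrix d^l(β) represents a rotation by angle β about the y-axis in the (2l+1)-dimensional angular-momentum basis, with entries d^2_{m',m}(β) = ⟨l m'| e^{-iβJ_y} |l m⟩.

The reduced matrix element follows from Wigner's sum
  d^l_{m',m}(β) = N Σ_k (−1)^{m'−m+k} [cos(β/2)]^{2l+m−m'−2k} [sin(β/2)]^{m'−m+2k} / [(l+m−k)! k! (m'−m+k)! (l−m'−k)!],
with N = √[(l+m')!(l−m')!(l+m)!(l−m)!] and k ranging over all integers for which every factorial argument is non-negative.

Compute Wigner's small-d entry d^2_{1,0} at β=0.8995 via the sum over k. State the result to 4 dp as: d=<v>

d=-0.5965

d^2_{1,0}(β=0.8995) via Wigner's sum:
With c≡cos(β/2)=0.900556 and s≡sin(β/2)=0.434740, N=[6·1·2·2]^{1/2}=4.898979
Admissible k: 0..1 (factorial args all ≥0)
  k=0: (−1)^1·4.8990/(2)·0.9006^3·0.4347^1 = -0.777746
  k=1: (−1)^2·4.8990/(2)·0.9006^1·0.4347^3 = +0.181249
d^2_{1,0}(0.8995) = -0.777746 +0.181249 = -0.596496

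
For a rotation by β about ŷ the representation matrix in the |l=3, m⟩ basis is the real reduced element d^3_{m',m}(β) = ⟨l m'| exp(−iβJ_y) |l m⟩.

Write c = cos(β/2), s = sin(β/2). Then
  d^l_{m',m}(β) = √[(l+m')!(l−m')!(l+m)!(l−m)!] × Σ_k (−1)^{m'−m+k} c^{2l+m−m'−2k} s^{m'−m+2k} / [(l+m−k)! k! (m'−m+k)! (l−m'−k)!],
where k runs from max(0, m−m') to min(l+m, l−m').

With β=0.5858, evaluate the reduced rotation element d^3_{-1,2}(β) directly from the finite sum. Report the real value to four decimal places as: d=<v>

d^3_{-1,2}(β=0.5858) via Wigner's sum:
c=cos(0.5858/2)=0.957411, s=sin(0.5858/2)=0.288730; N=√[2·24·120·1]=75.894664
Admissible k: 3..4 (factorial args all ≥0)
  k=3: (−1)^0·75.8947/(12)·0.9574^3·0.2887^3 = +0.133598
  k=4: (−1)^1·75.8947/(24)·0.9574^1·0.2887^5 = -0.006075
d^3_{-1,2}(0.5858) = +0.133598 -0.006075 = +0.127523

d=0.1275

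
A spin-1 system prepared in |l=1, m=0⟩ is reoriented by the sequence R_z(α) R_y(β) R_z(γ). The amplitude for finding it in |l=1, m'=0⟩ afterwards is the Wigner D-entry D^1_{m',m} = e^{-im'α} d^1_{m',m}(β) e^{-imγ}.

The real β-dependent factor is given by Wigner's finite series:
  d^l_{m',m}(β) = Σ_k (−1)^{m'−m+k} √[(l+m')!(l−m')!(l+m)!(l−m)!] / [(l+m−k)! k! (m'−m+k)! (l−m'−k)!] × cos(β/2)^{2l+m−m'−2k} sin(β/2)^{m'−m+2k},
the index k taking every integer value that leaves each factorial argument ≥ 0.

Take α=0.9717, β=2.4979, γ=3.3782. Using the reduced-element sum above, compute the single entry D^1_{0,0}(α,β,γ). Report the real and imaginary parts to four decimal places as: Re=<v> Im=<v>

Split into d^1_{0,0}(β=2.4979) × two z-phases.
Half-angle: c=0.316319, s=0.948653. N=√(1·1·1·1)=1.000000
k: max(0,(0)−(0))=0 … min(1+(0),1−(0))=1
  k=0: (−1)^0·1.0000/(1)·0.3163^2·0.9487^0 = +0.100057
  k=1: (−1)^1·1.0000/(1)·0.3163^0·0.9487^2 = -0.899943
d^1_{0,0}(2.4979) = +0.100057 -0.899943 = -0.799885
Attach z-rotation phases: D = e^{-i(0)(0.9717)}·(-0.799885)·e^{-i(0)(3.3782)} = -0.799885+0.000000i

Re=-0.7999 Im=0.0000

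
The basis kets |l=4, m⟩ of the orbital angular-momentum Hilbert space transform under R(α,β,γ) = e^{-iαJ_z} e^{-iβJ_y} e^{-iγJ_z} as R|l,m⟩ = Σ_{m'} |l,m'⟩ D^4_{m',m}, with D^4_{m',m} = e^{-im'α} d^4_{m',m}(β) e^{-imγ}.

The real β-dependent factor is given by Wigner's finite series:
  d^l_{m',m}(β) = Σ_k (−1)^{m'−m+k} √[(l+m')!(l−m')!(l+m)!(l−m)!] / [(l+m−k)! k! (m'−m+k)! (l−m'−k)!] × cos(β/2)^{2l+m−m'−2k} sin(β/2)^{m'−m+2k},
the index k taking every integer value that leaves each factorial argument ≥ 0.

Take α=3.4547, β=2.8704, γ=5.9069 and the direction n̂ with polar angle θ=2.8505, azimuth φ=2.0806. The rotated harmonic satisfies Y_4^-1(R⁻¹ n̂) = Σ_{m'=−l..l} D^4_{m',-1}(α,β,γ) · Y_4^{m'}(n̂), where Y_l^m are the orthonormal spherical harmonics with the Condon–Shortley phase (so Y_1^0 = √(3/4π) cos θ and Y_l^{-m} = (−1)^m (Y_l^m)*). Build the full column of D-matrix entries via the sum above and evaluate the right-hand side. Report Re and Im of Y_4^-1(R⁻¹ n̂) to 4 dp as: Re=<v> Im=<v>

Need the full column D^4_{m',-1} for m'=−4..4 at α=3.4547, β=2.8704, γ=5.9069.
cos(β/2)=0.135181, sin(β/2)=0.990821
d^4_{-4,-1}: single k=3 term ⇒ +0.000329;  D = +0.000210+0.000252i
d^4_{-3,-1}: k∈[2..3] ⇒ +0.000048 -0.004258 = -0.004210;  D = +0.003560+0.002247i
d^4_{-2,-1}: k∈[1..3] ⇒ +0.000003 -0.000931 +0.033361 = +0.032433;  D = +0.031425+0.008022i
d^4_{-1,-1}: k∈[0..3] ⇒ +0.000000 -0.000090 +0.009655 -0.172903 = -0.163338;  D = +0.163012-0.010312i
d^4_{0,-1}: k∈[0..3] ⇒ -0.000004 +0.001178 -0.063298 +0.566758 = +0.504634;  D = +0.469328-0.185437i
d^4_{1,-1}: k∈[0..3] ⇒ +0.000060 -0.009655 +0.259355 -0.928884 = -0.679124;  D = +0.524034-0.431969i
d^4_{2,-1}: k∈[0..2] ⇒ -0.000621 +0.050042 -0.537673 = -0.488253;  D = -0.262776+0.411509i
d^4_{3,-1}: k∈[0..1] ⇒ +0.004258 -0.137238 = -0.132980;  D = +0.033568-0.128674i
d^4_{4,-1}: single k=0 term ⇒ -0.017653;  D = +0.001022+0.017623i
Y_4^{m'}(θ=2.8505,φ=2.0806) and Σ D·Y over m':
  (+0.0002+0.0003i)·(-0.0014-0.0027i)  (+0.0036+0.0022i)·(-0.0283-0.0012i)  (+0.0314+0.0080i)·(-0.0783+0.1273i)  (+0.1630-0.0103i)·(+0.2173+0.3886i)  (+0.4693-0.1854i)·(+0.5229+0.0000i)  (+0.5240-0.4320i)·(-0.2173+0.3886i)  (-0.2628+0.4115i)·(-0.0783-0.1273i)  (+0.0336-0.1287i)·(+0.0283-0.0012i)  (+0.0010+0.0176i)·(-0.0014+0.0027i)
Y_4^-1(R⁻¹ n̂) = +0.408965+0.262526i

Re=0.4090 Im=0.2625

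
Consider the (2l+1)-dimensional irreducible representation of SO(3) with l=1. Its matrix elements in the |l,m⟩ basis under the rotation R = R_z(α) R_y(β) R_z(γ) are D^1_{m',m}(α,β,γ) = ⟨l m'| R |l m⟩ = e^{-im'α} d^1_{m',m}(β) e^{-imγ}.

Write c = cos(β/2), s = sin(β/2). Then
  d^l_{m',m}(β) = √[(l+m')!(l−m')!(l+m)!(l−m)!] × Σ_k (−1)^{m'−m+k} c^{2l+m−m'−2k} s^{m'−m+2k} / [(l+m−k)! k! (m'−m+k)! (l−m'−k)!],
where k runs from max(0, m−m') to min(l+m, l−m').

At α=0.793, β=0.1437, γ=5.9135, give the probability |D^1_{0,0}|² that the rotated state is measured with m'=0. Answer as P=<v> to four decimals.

P=0.9795

D^1_{0,0}(0.793,0.1437,5.9135) = e^{-i·0·0.793}·d^1_{0,0}(0.1437)·e^{-i·0·5.9135}. Compute d first:
Half-angle: c=0.997420, s=0.071788. N=√(1·1·1·1)=1.000000
Admissible k: 0..1 (factorial args all ≥0)
  k=0: (−1)^0·1.0000/(1)·0.9974^2·0.0718^0 = +0.994846
  k=1: (−1)^1·1.0000/(1)·0.9974^0·0.0718^2 = -0.005154
d^1_{0,0}(0.1437) = +0.994846 -0.005154 = +0.989693
|D^1_{0,0}|² = |d^1_{0,0}(β)|² = (+0.989693)² = 0.979492 (the z-rotation phases have unit modulus)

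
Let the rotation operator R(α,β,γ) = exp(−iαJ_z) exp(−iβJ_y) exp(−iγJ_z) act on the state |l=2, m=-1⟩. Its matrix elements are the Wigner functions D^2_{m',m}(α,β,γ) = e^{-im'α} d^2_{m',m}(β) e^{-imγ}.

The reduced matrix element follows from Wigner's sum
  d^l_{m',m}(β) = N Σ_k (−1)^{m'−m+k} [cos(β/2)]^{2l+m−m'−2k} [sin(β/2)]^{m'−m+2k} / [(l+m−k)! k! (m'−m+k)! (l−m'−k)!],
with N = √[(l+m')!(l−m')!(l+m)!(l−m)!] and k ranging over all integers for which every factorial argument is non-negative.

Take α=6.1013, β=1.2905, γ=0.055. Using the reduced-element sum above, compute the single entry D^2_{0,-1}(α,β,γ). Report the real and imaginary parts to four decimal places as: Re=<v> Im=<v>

D^2_{0,-1}(6.1013,1.2905,0.055) = e^{-i·0·6.1013}·d^2_{0,-1}(1.2905)·e^{-i·-1·0.055}. Compute d first:
With c≡cos(β/2)=0.798949 and s≡sin(β/2)=0.601398, N=[2·2·1·6]^{1/2}=4.898979
Admissible k: 0..1 (factorial args all ≥0)
  k=0: (−1)^1·4.8990/(2)·0.7989^3·0.6014^1 = -0.751269
  k=1: (−1)^2·4.8990/(2)·0.7989^1·0.6014^3 = +0.425678
d^2_{0,-1}(1.2905) = -0.751269 +0.425678 = -0.325591
D = (+1.000000+0.000000i)·(-0.325591)·(+0.998488+0.054972i) = -0.325099-0.017898i

Re=-0.3251 Im=-0.0179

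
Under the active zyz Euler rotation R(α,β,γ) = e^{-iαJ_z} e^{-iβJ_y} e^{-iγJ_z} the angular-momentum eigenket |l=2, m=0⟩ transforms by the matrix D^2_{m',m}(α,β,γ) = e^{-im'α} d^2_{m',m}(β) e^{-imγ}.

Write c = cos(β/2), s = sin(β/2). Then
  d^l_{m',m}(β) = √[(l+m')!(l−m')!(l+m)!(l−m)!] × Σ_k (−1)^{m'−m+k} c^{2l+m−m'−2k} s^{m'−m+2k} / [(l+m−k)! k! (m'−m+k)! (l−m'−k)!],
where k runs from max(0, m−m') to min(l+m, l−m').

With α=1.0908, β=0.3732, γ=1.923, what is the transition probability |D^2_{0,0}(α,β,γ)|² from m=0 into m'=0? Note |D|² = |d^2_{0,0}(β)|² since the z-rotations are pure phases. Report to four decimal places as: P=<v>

Split into d^2_{0,0}(β=0.3732) × two z-phases.
With c≡cos(β/2)=0.982641 and s≡sin(β/2)=0.185519, N=[2·2·2·2]^{1/2}=4.000000
k: max(0,(0)−(0))=0 … min(2+(0),2−(0))=2
  k=0: (−1)^0·4.0000/(4)·0.9826^4·0.1855^0 = +0.932350
  k=1: (−1)^1·4.0000/(1)·0.9826^2·0.1855^2 = -0.132931
  k=2: (−1)^2·4.0000/(4)·0.9826^0·0.1855^4 = +0.001185
d^2_{0,0}(0.3732) = +0.932350 -0.132931 +0.001185 = +0.800604
|D^2_{0,0}|² = |d^2_{0,0}(β)|² = (+0.800604)² = 0.640966 (the z-rotation phases have unit modulus)

P=0.6410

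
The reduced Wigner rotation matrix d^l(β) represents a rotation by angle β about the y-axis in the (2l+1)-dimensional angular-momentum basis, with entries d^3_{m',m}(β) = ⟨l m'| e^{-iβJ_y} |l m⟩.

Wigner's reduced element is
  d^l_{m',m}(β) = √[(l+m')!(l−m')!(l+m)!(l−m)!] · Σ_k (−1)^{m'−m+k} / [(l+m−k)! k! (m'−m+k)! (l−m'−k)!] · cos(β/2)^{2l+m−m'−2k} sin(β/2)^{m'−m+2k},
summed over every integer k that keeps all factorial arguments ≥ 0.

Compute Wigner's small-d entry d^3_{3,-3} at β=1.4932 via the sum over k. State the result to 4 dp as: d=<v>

d=0.0981

d^3_{3,-3}(β=1.4932) via Wigner's sum:
c=cos(1.4932/2)=0.734002, s=sin(1.4932/2)=0.679147; N=√[720·1·1·720]=720.000000
k: max(0,(-3)−(3))=0 … min(3+(-3),3−(3))=0
  k=0: (−1)^6·720.0000/(720)·0.7340^0·0.6791^6 = +0.098126
d^3_{3,-3}(1.4932) = +0.098126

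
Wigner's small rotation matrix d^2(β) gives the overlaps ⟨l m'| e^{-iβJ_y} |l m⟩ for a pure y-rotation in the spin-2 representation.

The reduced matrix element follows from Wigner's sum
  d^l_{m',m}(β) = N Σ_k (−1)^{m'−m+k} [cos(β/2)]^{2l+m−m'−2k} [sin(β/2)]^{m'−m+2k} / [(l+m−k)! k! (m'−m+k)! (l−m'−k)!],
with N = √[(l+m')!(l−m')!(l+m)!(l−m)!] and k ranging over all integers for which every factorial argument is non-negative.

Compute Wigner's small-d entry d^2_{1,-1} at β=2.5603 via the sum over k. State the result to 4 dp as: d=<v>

d=-0.6164

d^2_{1,-1}(β=2.5603) via Wigner's sum:
With c≡cos(β/2)=0.286572 and s≡sin(β/2)=0.958059, N=[6·1·1·6]^{1/2}=6.000000
Admissible k: 0..1 (factorial args all ≥0)
  k=0: (−1)^2·6.0000/(2)·0.2866^2·0.9581^2 = +0.226137
  k=1: (−1)^3·6.0000/(6)·0.2866^0·0.9581^4 = -0.842498
d^2_{1,-1}(2.5603) = +0.226137 -0.842498 = -0.616361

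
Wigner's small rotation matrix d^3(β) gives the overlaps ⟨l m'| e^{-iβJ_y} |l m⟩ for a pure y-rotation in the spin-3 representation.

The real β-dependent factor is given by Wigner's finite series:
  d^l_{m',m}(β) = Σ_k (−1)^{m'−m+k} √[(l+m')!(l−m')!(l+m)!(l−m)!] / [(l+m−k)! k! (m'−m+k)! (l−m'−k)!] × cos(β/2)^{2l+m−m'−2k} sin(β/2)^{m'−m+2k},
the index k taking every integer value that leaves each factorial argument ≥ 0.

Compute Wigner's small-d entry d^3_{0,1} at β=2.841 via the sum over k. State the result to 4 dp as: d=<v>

d=0.4566

d^3_{0,1}(β=2.841) via Wigner's sum:
With c≡cos(β/2)=0.149731 and s≡sin(β/2)=0.988727, N=[6·6·24·2]^{1/2}=41.569219
The bounds max(0,m−m')=1 and min(l+m,l−m')=3 give 3 terms
  k=1: (−1)^0·41.5692/(12)·0.1497^5·0.9887^1 = +0.000258
  k=2: (−1)^1·41.5692/(4)·0.1497^3·0.9887^3 = -0.033719
  k=3: (−1)^2·41.5692/(12)·0.1497^1·0.9887^5 = +0.490099
d^3_{0,1}(2.841) = +0.000258 -0.033719 +0.490099 = +0.456638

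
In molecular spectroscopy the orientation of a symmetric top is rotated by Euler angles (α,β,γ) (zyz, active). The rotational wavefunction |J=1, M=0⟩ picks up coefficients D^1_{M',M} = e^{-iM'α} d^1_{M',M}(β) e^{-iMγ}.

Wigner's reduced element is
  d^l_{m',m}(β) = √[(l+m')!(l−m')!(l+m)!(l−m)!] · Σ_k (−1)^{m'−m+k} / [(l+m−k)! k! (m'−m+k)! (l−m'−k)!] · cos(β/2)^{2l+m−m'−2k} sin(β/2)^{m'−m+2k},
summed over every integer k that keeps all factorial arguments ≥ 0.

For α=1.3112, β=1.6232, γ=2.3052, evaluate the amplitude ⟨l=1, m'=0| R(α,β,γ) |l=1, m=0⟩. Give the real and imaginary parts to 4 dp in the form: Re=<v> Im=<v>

First d^1_{0,0}(β=1.6232), then the phase factors e^{-i(0)α} and e^{-i(0)γ}:
With c≡cos(β/2)=0.688339 and s≡sin(β/2)=0.725389, N=[1·1·1·1]^{1/2}=1.000000
k∈{0,1} keeps every argument non-negative
  k=0: (−1)^0·1.0000/(1)·0.6883^2·0.7254^0 = +0.473810
  k=1: (−1)^1·1.0000/(1)·0.6883^0·0.7254^2 = -0.526190
d^1_{0,0}(1.6232) = +0.473810 -0.526190 = -0.052380
D = (+1.000000+0.000000i)·(-0.052380)·(+1.000000+0.000000i) = -0.052380+0.000000i

Re=-0.0524 Im=0.0000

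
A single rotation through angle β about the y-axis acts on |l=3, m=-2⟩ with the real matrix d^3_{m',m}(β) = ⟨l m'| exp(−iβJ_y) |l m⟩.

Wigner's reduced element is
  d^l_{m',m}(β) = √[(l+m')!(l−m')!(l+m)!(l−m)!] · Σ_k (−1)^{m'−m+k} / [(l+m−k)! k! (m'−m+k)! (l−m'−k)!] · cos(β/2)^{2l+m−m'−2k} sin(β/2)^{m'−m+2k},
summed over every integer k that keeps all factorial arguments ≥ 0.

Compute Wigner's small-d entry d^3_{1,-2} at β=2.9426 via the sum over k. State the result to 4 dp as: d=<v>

d=0.3003

d^3_{1,-2}(β=2.9426) via Wigner's sum:
With c≡cos(β/2)=0.099332 and s≡sin(β/2)=0.995054, N=[24·2·1·120]^{1/2}=75.894664
Admissible k: 0..1 (factorial args all ≥0)
  k=0: (−1)^3·75.8947/(12)·0.0993^3·0.9951^3 = -0.006107
  k=1: (−1)^4·75.8947/(24)·0.0993^1·0.9951^5 = +0.306425
d^3_{1,-2}(2.9426) = -0.006107 +0.306425 = +0.300318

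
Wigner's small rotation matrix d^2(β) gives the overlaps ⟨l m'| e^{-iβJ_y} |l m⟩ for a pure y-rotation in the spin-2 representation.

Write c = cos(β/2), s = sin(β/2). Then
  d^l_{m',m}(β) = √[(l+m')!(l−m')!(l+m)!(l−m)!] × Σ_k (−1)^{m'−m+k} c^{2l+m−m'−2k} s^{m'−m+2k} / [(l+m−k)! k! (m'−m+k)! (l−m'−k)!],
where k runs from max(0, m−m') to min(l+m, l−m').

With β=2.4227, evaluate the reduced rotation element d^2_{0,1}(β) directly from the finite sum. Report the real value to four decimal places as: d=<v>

d=-0.6070

d^2_{0,1}(β=2.4227) via Wigner's sum:
c=cos(2.4227/2)=0.351756, s=sin(2.4227/2)=0.936092; N=√[2·2·6·1]=4.898979
k: max(0,(1)−(0))=1 … min(2+(1),2−(0))=2
  k=1: (−1)^0·4.8990/(2)·0.3518^3·0.9361^1 = +0.099797
  k=2: (−1)^1·4.8990/(2)·0.3518^1·0.9361^3 = -0.706761
d^2_{0,1}(2.4227) = +0.099797 -0.706761 = -0.606963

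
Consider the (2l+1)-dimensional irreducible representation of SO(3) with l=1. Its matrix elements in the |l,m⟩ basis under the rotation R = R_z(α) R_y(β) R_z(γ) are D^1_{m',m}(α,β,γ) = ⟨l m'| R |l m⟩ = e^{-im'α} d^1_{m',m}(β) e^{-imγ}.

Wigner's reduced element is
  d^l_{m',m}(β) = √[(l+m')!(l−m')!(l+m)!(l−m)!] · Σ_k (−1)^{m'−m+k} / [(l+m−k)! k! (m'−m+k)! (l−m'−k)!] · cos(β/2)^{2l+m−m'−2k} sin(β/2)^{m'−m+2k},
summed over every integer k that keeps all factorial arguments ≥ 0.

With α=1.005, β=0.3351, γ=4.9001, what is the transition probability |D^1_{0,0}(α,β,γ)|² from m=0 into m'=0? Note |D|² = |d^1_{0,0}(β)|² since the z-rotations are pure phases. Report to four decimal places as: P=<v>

Split into d^1_{0,0}(β=0.3351) × two z-phases.
With c≡cos(β/2)=0.985996 and s≡sin(β/2)=0.166767, N=[1·1·1·1]^{1/2}=1.000000
k∈{0,1} keeps every argument non-negative
  k=0: (−1)^0·1.0000/(1)·0.9860^2·0.1668^0 = +0.972189
  k=1: (−1)^1·1.0000/(1)·0.9860^0·0.1668^2 = -0.027811
d^1_{0,0}(0.3351) = +0.972189 -0.027811 = +0.944377
|D^1_{0,0}|² = |d^1_{0,0}(β)|² = (+0.944377)² = 0.891849 (the z-rotation phases have unit modulus)

P=0.8918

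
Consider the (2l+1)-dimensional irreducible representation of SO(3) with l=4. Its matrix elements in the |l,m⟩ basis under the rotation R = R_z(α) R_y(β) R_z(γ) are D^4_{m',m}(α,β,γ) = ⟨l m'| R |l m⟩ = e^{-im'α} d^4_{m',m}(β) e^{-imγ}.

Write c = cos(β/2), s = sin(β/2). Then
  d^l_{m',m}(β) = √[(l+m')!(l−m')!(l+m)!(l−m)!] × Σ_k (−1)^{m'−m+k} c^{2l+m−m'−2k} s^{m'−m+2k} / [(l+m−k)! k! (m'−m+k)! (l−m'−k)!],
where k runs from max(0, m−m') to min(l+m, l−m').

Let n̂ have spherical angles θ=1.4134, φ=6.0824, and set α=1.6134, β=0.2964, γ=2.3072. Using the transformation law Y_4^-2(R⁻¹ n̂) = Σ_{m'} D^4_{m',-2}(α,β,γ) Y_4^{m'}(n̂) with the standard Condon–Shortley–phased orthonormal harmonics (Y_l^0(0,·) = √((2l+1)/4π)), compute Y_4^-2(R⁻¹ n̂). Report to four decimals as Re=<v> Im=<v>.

Need the full column D^4_{m',-2} for m'=−4..4 at α=1.6134, β=0.2964, γ=2.3072.
cos(β/2)=0.989038, sin(β/2)=0.147658
d^4_{-4,-2}: single k=2 term ⇒ +0.107987;  D = +0.007814-0.107704i
d^4_{-3,-2}: k∈[1..2] ⇒ +0.511462 -0.034200 = +0.477262;  D = -0.477050-0.014231i
d^4_{-2,-2}: k∈[0..2] ⇒ +0.915599 -0.244892 +0.006823 = +0.677530;  D = +0.008660+0.677475i
d^4_{-1,-2}: k∈[0..2] ⇒ -0.579944 +0.064631 -0.000960 = -0.516273;  D = -0.515481+0.028579i
d^4_{0,-2}: k∈[0..2] ⇒ +0.193604 -0.011507 +0.000096 = +0.182193;  D = -0.017824-0.181319i
d^4_{1,-2}: k∈[0..2] ⇒ -0.043088 +0.001441 -0.000006 = -0.041654;  D = +0.041243-0.005837i
d^4_{2,-2}: k∈[0..2] ⇒ +0.006823 -0.000122 +0.000000 = +0.006702;  D = +0.001221+0.006589i
d^4_{3,-2}: k∈[0..1] ⇒ -0.000762 +0.000006 = -0.000757;  D = -0.000737+0.000169i
d^4_{4,-2}: single k=0 term ⇒ +0.000054;  D = -0.000014-0.000052i
Y_4^{m'}(θ=1.4134,φ=6.0824) and Σ D·Y over m':
  (+0.0078-0.1077i)·(+0.2924+0.3030i)  (-0.4771-0.0142i)·(+0.1557+0.1071i)  (+0.0087+0.6775i)·(-0.2487-0.1056i)  (-0.5155+0.0286i)·(-0.2030-0.0413i)  (-0.0178-0.1813i)·(+0.2416+0.0000i)  (+0.0412-0.0058i)·(+0.2030-0.0413i)  (+0.0012+0.0066i)·(-0.2487+0.1056i)  (-0.0007+0.0002i)·(-0.1557+0.1071i)  (-0.0000-0.0001i)·(+0.2924-0.3030i)
Y_4^-2(R⁻¹ n̂) = +0.140235-0.284656i

Re=0.1402 Im=-0.2847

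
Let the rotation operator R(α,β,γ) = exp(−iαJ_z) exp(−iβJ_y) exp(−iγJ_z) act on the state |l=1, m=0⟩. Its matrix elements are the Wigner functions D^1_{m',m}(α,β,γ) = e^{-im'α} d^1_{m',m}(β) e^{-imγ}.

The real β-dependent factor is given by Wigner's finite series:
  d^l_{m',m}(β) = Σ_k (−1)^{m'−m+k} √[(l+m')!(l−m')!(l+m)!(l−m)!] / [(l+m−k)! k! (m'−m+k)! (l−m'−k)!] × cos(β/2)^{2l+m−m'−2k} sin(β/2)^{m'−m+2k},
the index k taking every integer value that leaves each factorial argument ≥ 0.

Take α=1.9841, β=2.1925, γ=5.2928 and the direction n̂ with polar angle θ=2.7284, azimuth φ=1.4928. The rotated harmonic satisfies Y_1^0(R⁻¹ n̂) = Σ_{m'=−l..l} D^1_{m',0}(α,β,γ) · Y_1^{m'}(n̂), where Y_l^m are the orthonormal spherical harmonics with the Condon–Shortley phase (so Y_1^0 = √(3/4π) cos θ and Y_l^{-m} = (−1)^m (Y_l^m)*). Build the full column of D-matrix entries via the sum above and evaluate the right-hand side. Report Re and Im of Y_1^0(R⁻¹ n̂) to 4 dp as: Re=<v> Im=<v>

Need the full column D^1_{m',0} for m'=−1..1 at α=1.9841, β=2.1925, γ=5.2928.
cos(β/2)=0.456935, sin(β/2)=0.889500
d^1_{-1,0}: single k=1 term ⇒ +0.574798;  D = -0.230860+0.526400i
d^1_{0,0}: k∈[0..1] ⇒ +0.208790 -0.791210 = -0.582421;  D = -0.582421+0.000000i
d^1_{1,0}: single k=0 term ⇒ -0.574798;  D = +0.230860+0.526400i
Y_1^{m'}(θ=2.7284,φ=1.4928) and Σ D·Y over m':
  (-0.2309+0.5264i)·(+0.0108-0.1383i)  (-0.5824+0.0000i)·(-0.4475+0.0000i)  (+0.2309+0.5264i)·(-0.0108-0.1383i)
Y_1^0(R⁻¹ n̂) = +0.401242+0.000000i

Re=0.4012 Im=0.0000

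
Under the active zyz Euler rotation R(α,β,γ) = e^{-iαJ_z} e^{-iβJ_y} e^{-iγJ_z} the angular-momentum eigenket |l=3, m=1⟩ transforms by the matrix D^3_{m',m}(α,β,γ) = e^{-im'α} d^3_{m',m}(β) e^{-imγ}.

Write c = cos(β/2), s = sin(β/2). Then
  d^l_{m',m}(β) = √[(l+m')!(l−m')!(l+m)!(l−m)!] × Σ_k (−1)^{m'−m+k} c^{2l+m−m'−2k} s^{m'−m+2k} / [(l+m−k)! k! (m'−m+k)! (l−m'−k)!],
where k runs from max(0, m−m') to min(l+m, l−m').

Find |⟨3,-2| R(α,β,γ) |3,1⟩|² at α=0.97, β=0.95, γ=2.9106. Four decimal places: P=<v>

Split into d^3_{-2,1}(β=0.95) × two z-phases.
With c≡cos(β/2)=0.889293 and s≡sin(β/2)=0.457338, N=[1·120·24·2]^{1/2}=75.894664
k∈{3,4} keeps every argument non-negative
  k=3: (−1)^0·75.8947/(12)·0.8893^3·0.4573^3 = +0.425478
  k=4: (−1)^1·75.8947/(24)·0.8893^1·0.4573^5 = -0.056264
d^3_{-2,1}(0.95) = +0.425478 -0.056264 = +0.369214
|D^3_{-2,1}|² = |d^3_{-2,1}(β)|² = (+0.369214)² = 0.136319 (the z-rotation phases have unit modulus)

P=0.1363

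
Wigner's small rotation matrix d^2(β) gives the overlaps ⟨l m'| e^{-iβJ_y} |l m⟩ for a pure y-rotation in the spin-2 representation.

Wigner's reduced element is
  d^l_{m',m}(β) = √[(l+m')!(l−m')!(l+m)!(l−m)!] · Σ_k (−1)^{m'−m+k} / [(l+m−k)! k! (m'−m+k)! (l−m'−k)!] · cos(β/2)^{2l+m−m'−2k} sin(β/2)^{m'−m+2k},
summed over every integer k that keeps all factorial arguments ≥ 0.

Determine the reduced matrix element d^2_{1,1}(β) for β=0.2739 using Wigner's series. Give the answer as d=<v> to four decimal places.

d=0.9082

d^2_{1,1}(β=0.2739) via Wigner's sum:
c=cos(0.2739/2)=0.990637, s=sin(0.2739/2)=0.136522; N=√[6·1·6·1]=6.000000
k: max(0,(1)−(1))=0 … min(2+(1),2−(1))=1
  k=0: (−1)^0·6.0000/(6)·0.9906^4·0.1365^0 = +0.963071
  k=1: (−1)^1·6.0000/(2)·0.9906^2·0.1365^2 = -0.054873
d^2_{1,1}(0.2739) = +0.963071 -0.054873 = +0.908198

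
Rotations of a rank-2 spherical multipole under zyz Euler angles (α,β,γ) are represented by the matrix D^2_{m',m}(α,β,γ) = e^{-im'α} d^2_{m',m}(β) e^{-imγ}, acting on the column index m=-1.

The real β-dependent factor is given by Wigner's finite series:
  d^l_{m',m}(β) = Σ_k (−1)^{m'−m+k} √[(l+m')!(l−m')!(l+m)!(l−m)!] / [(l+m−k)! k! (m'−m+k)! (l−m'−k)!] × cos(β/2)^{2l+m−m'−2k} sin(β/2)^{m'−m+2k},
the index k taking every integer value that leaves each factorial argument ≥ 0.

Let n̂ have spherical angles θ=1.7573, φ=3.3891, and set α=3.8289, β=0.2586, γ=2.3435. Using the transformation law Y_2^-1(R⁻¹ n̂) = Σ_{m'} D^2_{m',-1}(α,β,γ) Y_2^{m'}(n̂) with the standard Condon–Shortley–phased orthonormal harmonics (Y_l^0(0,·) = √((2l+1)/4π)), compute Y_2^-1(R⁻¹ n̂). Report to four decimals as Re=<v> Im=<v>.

Re=-0.0347 Im=0.0133

Need the full column D^2_{m',-1} for m'=−2..2 at α=3.8289, β=0.2586, γ=2.3435.
cos(β/2)=0.991652, sin(β/2)=0.128940
d^2_{-2,-1}: single k=1 term ⇒ +0.251476;  D = -0.210828-0.137082i
d^2_{-1,-1}: k∈[0..1] ⇒ +0.967025 -0.049047 = +0.917978;  D = +0.912350-0.101491i
d^2_{0,-1}: k∈[0..1] ⇒ -0.307994 +0.005207 = -0.302787;  D = +0.211367-0.216803i
d^2_{1,-1}: k∈[0..1] ⇒ +0.049047 -0.000276 = +0.048771;  D = +0.004160-0.048593i
d^2_{2,-1}: single k=0 term ⇒ -0.004252;  D = -0.002407-0.003504i
Y_2^{m'}(θ=1.7573,φ=3.3891) and Σ D·Y over m':
  (-0.2108-0.1371i)·(+0.3282-0.1772i)  (+0.9124-0.1015i)·(+0.1365-0.0345i)  (+0.2114-0.2168i)·(-0.2829+0.0000i)  (+0.0042-0.0486i)·(-0.1365-0.0345i)  (-0.0024-0.0035i)·(+0.3282+0.1772i)
Y_2^-1(R⁻¹ n̂) = -0.034674+0.013286i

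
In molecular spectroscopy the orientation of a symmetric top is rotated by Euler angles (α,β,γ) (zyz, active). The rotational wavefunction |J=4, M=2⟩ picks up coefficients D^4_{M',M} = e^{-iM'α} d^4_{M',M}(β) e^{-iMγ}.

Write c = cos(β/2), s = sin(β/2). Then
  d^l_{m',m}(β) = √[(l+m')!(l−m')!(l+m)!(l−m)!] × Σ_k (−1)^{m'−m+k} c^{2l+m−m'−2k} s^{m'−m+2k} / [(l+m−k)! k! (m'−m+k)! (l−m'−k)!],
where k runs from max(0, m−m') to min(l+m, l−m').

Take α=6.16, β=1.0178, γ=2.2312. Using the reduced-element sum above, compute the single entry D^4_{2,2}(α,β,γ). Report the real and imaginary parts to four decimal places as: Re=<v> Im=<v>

Re=0.2065 Im=-0.3813

First d^4_{2,2}(β=1.0178), then the phase factors e^{-i(2)α} and e^{-i(2)γ}:
Half-angle: c=0.873281, s=0.487217. N=√(720·2·720·2)=1440.000000
Admissible k: 0..2 (factorial args all ≥0)
  k=0: (−1)^0·1440.0000/(1440)·0.8733^8·0.4872^0 = +0.338245
  k=1: (−1)^1·1440.0000/(120)·0.8733^6·0.4872^2 = -1.263427
  k=2: (−1)^2·1440.0000/(96)·0.8733^4·0.4872^4 = +0.491583
d^4_{2,2}(1.0178) = +0.338245 -1.263427 +0.491583 = -0.433598
Attach z-rotation phases: D = e^{-i(2)(6.16)}·(-0.433598)·e^{-i(2)(2.2312)} = +0.206491-0.381272i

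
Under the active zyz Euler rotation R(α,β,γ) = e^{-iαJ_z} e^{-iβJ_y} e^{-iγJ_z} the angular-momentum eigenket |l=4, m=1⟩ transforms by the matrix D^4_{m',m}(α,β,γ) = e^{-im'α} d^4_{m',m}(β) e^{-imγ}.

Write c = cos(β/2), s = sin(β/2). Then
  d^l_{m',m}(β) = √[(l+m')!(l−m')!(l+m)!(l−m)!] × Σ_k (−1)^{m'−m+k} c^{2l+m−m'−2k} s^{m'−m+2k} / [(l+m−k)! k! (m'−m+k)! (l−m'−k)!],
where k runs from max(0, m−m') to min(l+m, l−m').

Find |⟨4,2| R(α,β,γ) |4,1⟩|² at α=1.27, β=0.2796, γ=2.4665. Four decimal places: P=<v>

First d^4_{2,1}(β=0.2796), then the phase factors e^{-i(2)α} and e^{-i(1)γ}:
Half-angle: c=0.990244, s=0.139345. N=√(720·2·120·6)=1018.233765
k∈{0,1,2} keeps every argument non-negative
  k=0: (−1)^1·1018.2338/(240)·0.9902^7·0.1393^1 = -0.551980
  k=1: (−1)^2·1018.2338/(48)·0.9902^5·0.1393^3 = +0.054650
  k=2: (−1)^3·1018.2338/(72)·0.9902^3·0.1393^5 = -0.000721
d^4_{2,1}(0.2796) = -0.551980 +0.054650 -0.000721 = -0.498051
|D^4_{2,1}|² = |d^4_{2,1}(β)|² = (-0.498051)² = 0.248055 (the z-rotation phases have unit modulus)

P=0.2481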